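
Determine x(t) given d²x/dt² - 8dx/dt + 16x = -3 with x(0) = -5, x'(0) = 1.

x = -3/16 - 77*exp(4*t)/16 + 81*t*exp(4*t)/4

Characteristic equation r² - 8r + 16 = 0 has discriminant (-8)² - 4·(16) = 0, so r = 4 is a repeated root.
Hence x_h = (C1 + C2*t)*exp(4*t).
For the particular solution try x_p = A0. Substituting and matching coefficients of each power of t gives A0 = -3/16, so x_p = -3/16.
General solution: x = -3/16 + C1*exp(4*t) + C2*t*exp(4*t).
Apply the initial conditions: x(0) = -3/16 + C1 = -5 and x'(0) = C2 + 4*C1 = 1. Solving gives C1 = -77/16, C2 = 81/4.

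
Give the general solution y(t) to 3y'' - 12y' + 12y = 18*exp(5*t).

Divide through by 3: y'' - 4y' + 4y = 6*exp(5*t).
Characteristic equation r² - 4r + 4 = 0 has discriminant (-4)² - 4·(4) = 0, so r = 2 is a repeated root.
Hence y_h = (C1 + C2*t)*exp(2*t).
Try y_p = A*exp(5*t). Substituting into the equation and dividing by exp(5*t) gives A = 2/3, so y_p = 2*exp(5*t)/3.

y = 2*exp(5*t)/3 + C1*exp(2*t) + C2*t*exp(2*t)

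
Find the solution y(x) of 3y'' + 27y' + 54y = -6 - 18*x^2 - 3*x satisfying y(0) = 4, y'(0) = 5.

Divide through by 3: y'' + 9y' + 18y = -2 - x - 6*x^2.
Characteristic equation r² + 9r + 18 = 0 factors as (r + 6)(r + 3) = 0, so r = -6, -3.
Hence y_h = C1*exp(-6*x) + C2*exp(-3*x).
For the particular solution try y_p = A0 + A1*x + A2*x^2. Substituting and matching coefficients of each power of x gives A0 = -23/108, A1 = 5/18, A2 = -1/3, so y_p = -23/108 - x^2/3 + 5*x/18.
General solution: y = -23/108 - x^2/3 + 5*x/18 + C1*exp(-6*x) + C2*exp(-3*x).
Apply the initial conditions: y(0) = -23/108 + C1 + C2 = 4 and y'(0) = 5/18 - 6*C1 - 3*C2 = 5. Solving gives C1 = -625/108, C2 = 10.

y = -23/108 + 10*exp(-3*x) - 625*exp(-6*x)/108 - x**2/3 + 5*x/18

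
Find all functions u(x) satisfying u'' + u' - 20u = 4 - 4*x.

u = -19/100 + x/5 + C1*exp(-5*x) + C2*exp(4*x)

Characteristic equation r² + r - 20 = 0 factors as (r + 5)(r - 4) = 0, so r = -5, 4.
Hence u_h = C1*exp(-5*x) + C2*exp(4*x).
For the particular solution try u_p = A0 + A1*x. Substituting and matching coefficients of each power of x gives A0 = -19/100, A1 = 1/5, so u_p = -19/100 + x/5.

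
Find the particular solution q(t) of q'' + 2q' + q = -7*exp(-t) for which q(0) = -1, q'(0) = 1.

Characteristic equation r² + 2r + 1 = 0 has discriminant (2)² - 4·(1) = 0, so r = -1 is a repeated root.
Hence q_h = (C1 + C2*t)*exp(-t).
Since exp(-t) solves the homogeneous equation (r = -1 is a root of multiplicity 2), multiply the trial by t^2. Try q_p = A*t^2*exp(-t). Substituting into the equation and dividing by exp(-t) gives A = -7/2, so q_p = -7*t^2*exp(-t)/2.
General solution: q = C1*exp(-t) - 7*t^2*exp(-t)/2 + C2*t*exp(-t).
Apply the initial conditions: q(0) = C1 = -1 and q'(0) = C2 - C1 = 1. Solving gives C1 = -1, C2 = 0.

q = -exp(-t) - 7*t**2*exp(-t)/2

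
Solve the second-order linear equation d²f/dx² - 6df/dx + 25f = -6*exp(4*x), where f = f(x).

f = -6*exp(4*x)/17 + C1*cos(4*x)*exp(3*x) + C2*exp(3*x)*sin(4*x)

Characteristic equation r² - 6r + 25 = 0 has discriminant (-6)² - 4·(25) = -64 < 0, so r = 3 ± 4i.
Hence f_h = C1*cos(4*x)*exp(3*x) + C2*exp(3*x)*sin(4*x).
Try f_p = A*exp(4*x). Substituting into the equation and dividing by exp(4*x) gives A = -6/17, so f_p = -6*exp(4*x)/17.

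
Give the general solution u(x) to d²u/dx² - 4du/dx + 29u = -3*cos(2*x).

Characteristic equation r² - 4r + 29 = 0 has discriminant (-4)² - 4·(29) = -100 < 0, so r = 2 ± 5i.
Hence u_h = C1*cos(5*x)*exp(2*x) + C2*exp(2*x)*sin(5*x).
Try u_p = A*cos(2*x) + B*sin(2*x). Substituting and equating the coefficients of cos(2x) and sin(2x) gives A = -75/689, B = 24/689, so u_p = -75*cos(2*x)/689 + 24*sin(2*x)/689.

u = -75*cos(2*x)/689 + 24*sin(2*x)/689 + C1*cos(5*x)*exp(2*x) + C2*exp(2*x)*sin(5*x)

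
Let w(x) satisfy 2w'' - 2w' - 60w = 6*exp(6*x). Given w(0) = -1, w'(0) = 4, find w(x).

Divide through by 2: w'' - w' - 30w = 3*exp(6*x).
Characteristic equation r² - r - 30 = 0 factors as (r + 5)(r - 6) = 0, so r = -5, 6.
Hence w_h = C1*exp(-5*x) + C2*exp(6*x).
Since exp(6*x) solves the homogeneous equation (r = 6 is a root of multiplicity 1), multiply the trial by x. Try w_p = A*x*exp(6*x). Substituting into the equation and dividing by exp(6*x) gives A = 3/11, so w_p = 3*x*exp(6*x)/11.
General solution: w = C1*exp(-5*x) + C2*exp(6*x) + 3*x*exp(6*x)/11.
Apply the initial conditions: w(0) = C1 + C2 = -1 and w'(0) = 3/11 - 5*C1 + 6*C2 = 4. Solving gives C1 = -107/121, C2 = -14/121.

w = -107*exp(-5*x)/121 - 14*exp(6*x)/121 + 3*x*exp(6*x)/11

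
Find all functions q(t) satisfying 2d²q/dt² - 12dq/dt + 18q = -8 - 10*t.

q = -22/27 - 5*t/9 + C1*exp(3*t) + C2*t*exp(3*t)

Divide through by 2: q'' - 6q' + 9q = -4 - 5*t.
Characteristic equation r² - 6r + 9 = 0 has discriminant (-6)² - 4·(9) = 0, so r = 3 is a repeated root.
Hence q_h = (C1 + C2*t)*exp(3*t).
For the particular solution try q_p = A0 + A1*t. Substituting and matching coefficients of each power of t gives A0 = -22/27, A1 = -5/9, so q_p = -22/27 - 5*t/9.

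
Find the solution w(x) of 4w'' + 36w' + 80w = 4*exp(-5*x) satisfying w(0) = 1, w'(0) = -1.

w = -4*exp(-5*x) + 5*exp(-4*x) - x*exp(-5*x)

Divide through by 4: w'' + 9w' + 20w = exp(-5*x).
Characteristic equation r² + 9r + 20 = 0 factors as (r + 4)(r + 5) = 0, so r = -4, -5.
Hence w_h = C1*exp(-4*x) + C2*exp(-5*x).
Since exp(-5*x) solves the homogeneous equation (r = -5 is a root of multiplicity 1), multiply the trial by x. Try w_p = A*x*exp(-5*x). Substituting into the equation and dividing by exp(-5*x) gives A = -1, so w_p = -x*exp(-5*x).
General solution: w = C1*exp(-4*x) + C2*exp(-5*x) - x*exp(-5*x).
Apply the initial conditions: w(0) = C1 + C2 = 1 and w'(0) = -1 - 5*C2 - 4*C1 = -1. Solving gives C1 = 5, C2 = -4.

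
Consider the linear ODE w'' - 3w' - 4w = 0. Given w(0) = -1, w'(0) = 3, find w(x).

Characteristic equation r² - 3r - 4 = 0 factors as (r + 1)(r - 4) = 0, so r = -1, 4.
Hence w_h = C1*exp(-x) + C2*exp(4*x).
Apply the initial conditions: w(0) = C1 + C2 = -1 and w'(0) = -C1 + 4*C2 = 3. Solving gives C1 = -7/5, C2 = 2/5.

w = -7*exp(-x)/5 + 2*exp(4*x)/5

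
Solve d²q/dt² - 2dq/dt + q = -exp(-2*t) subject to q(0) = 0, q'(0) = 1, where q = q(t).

Characteristic equation r² - 2r + 1 = 0 has discriminant (-2)² - 4·(1) = 0, so r = 1 is a repeated root.
Hence q_h = (C1 + C2*t)*exp(t).
Try q_p = A*exp(-2*t). Substituting into the equation and dividing by exp(-2*t) gives A = -1/9, so q_p = -exp(-2*t)/9.
General solution: q = -exp(-2*t)/9 + C1*exp(t) + C2*t*exp(t).
Apply the initial conditions: q(0) = -1/9 + C1 = 0 and q'(0) = 2/9 + C1 + C2 = 1. Solving gives C1 = 1/9, C2 = 2/3.

q = -exp(-2*t)/9 + exp(t)/9 + 2*t*exp(t)/3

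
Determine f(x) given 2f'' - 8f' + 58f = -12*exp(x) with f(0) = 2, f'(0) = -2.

f = -3*exp(x)/13 - 81*exp(2*x)*sin(5*x)/65 + 29*cos(5*x)*exp(2*x)/13

Divide through by 2: f'' - 4f' + 29f = -6*exp(x).
Characteristic equation r² - 4r + 29 = 0 has discriminant (-4)² - 4·(29) = -100 < 0, so r = 2 ± 5i.
Hence f_h = C1*cos(5*x)*exp(2*x) + C2*exp(2*x)*sin(5*x).
Try f_p = A*exp(x). Substituting into the equation and dividing by exp(x) gives A = -3/13, so f_p = -3*exp(x)/13.
General solution: f = -3*exp(x)/13 + C1*cos(5*x)*exp(2*x) + C2*exp(2*x)*sin(5*x).
Apply the initial conditions: f(0) = -3/13 + C1 = 2 and f'(0) = -3/13 + 2*C1 + 5*C2 = -2. Solving gives C1 = 29/13, C2 = -81/65.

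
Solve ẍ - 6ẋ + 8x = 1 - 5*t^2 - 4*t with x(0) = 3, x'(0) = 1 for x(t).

x = -51/64 - 165*exp(4*t)/64 - 23*t/16 - 5*t**2/8 + 51*exp(2*t)/8

Characteristic equation r² - 6r + 8 = 0 factors as (r - 2)(r - 4) = 0, so r = 2, 4.
Hence x_h = C1*exp(2*t) + C2*exp(4*t).
For the particular solution try x_p = A0 + A1*t + A2*t^2. Substituting and matching coefficients of each power of t gives A0 = -51/64, A1 = -23/16, A2 = -5/8, so x_p = -51/64 - 23*t/16 - 5*t^2/8.
General solution: x = -51/64 - 23*t/16 - 5*t^2/8 + C1*exp(2*t) + C2*exp(4*t).
Apply the initial conditions: x(0) = -51/64 + C1 + C2 = 3 and x'(0) = -23/16 + 2*C1 + 4*C2 = 1. Solving gives C1 = 51/8, C2 = -165/64.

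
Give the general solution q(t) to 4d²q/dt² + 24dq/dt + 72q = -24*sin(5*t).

q = 42*sin(5*t)/949 + 180*cos(5*t)/949 + C1*cos(3*t)*exp(-3*t) + C2*exp(-3*t)*sin(3*t)

Divide through by 4: q'' + 6q' + 18q = -6*sin(5*t).
Characteristic equation r² + 6r + 18 = 0 has discriminant (6)² - 4·(18) = -36 < 0, so r = -3 ± 3i.
Hence q_h = C1*cos(3*t)*exp(-3*t) + C2*exp(-3*t)*sin(3*t).
Try q_p = A*cos(5*t) + B*sin(5*t). Substituting and equating the coefficients of cos(5t) and sin(5t) gives A = 180/949, B = 42/949, so q_p = 42*sin(5*t)/949 + 180*cos(5*t)/949.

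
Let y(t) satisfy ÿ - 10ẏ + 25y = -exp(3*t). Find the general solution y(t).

Characteristic equation r² - 10r + 25 = 0 has discriminant (-10)² - 4·(25) = 0, so r = 5 is a repeated root.
Hence y_h = (C1 + C2*t)*exp(5*t).
Try y_p = A*exp(3*t). Substituting into the equation and dividing by exp(3*t) gives A = -1/4, so y_p = -exp(3*t)/4.

y = -exp(3*t)/4 + C1*exp(5*t) + C2*t*exp(5*t)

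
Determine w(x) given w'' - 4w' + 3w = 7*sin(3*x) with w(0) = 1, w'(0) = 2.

Characteristic equation r² - 4r + 3 = 0 factors as (r - 1)(r - 3) = 0, so r = 1, 3.
Hence w_h = C1*exp(x) + C2*exp(3*x).
Try w_p = A*cos(3*x) + B*sin(3*x). Substituting and equating the coefficients of cos(3x) and sin(3x) gives A = 7/15, B = -7/30, so w_p = -7*sin(3*x)/30 + 7*cos(3*x)/15.
General solution: w = -7*sin(3*x)/30 + 7*cos(3*x)/15 + C1*exp(x) + C2*exp(3*x).
Apply the initial conditions: w(0) = 7/15 + C1 + C2 = 1 and w'(0) = -7/10 + C1 + 3*C2 = 2. Solving gives C1 = -11/20, C2 = 13/12.

w = -11*exp(x)/20 - 7*sin(3*x)/30 + 7*cos(3*x)/15 + 13*exp(3*x)/12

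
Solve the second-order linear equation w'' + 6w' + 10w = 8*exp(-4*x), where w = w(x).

w = 4*exp(-4*x) + C1*cos(x)*exp(-3*x) + C2*exp(-3*x)*sin(x)

Characteristic equation r² + 6r + 10 = 0 has discriminant (6)² - 4·(10) = -4 < 0, so r = -3 ± i.
Hence w_h = C1*cos(x)*exp(-3*x) + C2*exp(-3*x)*sin(x).
Try w_p = A*exp(-4*x). Substituting into the equation and dividing by exp(-4*x) gives A = 4, so w_p = 4*exp(-4*x).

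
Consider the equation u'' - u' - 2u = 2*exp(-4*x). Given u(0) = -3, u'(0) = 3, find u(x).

Characteristic equation r² - r - 2 = 0 factors as (r - 2)(r + 1) = 0, so r = 2, -1.
Hence u_h = C1*exp(2*x) + C2*exp(-x).
Try u_p = A*exp(-4*x). Substituting into the equation and dividing by exp(-4*x) gives A = 1/9, so u_p = exp(-4*x)/9.
General solution: u = exp(-4*x)/9 + C1*exp(2*x) + C2*exp(-x).
Apply the initial conditions: u(0) = 1/9 + C1 + C2 = -3 and u'(0) = -4/9 - C2 + 2*C1 = 3. Solving gives C1 = 1/9, C2 = -29/9.

u = -29*exp(-x)/9 + exp(-4*x)/9 + exp(2*x)/9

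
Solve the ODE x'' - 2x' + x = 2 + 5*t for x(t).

Characteristic equation r² - 2r + 1 = 0 has discriminant (-2)² - 4·(1) = 0, so r = 1 is a repeated root.
Hence x_h = (C1 + C2*t)*exp(t).
For the particular solution try x_p = A0 + A1*t. Substituting and matching coefficients of each power of t gives A0 = 12, A1 = 5, so x_p = 12 + 5*t.

x = 12 + 5*t + C1*exp(t) + C2*t*exp(t)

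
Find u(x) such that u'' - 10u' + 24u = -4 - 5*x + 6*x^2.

u = -3/16 + x**2/4 + C1*exp(6*x) + C2*exp(4*x)

Characteristic equation r² - 10r + 24 = 0 factors as (r - 6)(r - 4) = 0, so r = 6, 4.
Hence u_h = C1*exp(6*x) + C2*exp(4*x).
For the particular solution try u_p = A0 + A1*x + A2*x^2. Substituting and matching coefficients of each power of x gives A0 = -3/16, A1 = 0, A2 = 1/4, so u_p = -3/16 + x^2/4.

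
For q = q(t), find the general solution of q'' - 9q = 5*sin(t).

q = -sin(t)/2 + C1*exp(-3*t) + C2*exp(3*t)

Characteristic equation r² - 9 = 0 factors as (r + 3)(r - 3) = 0, so r = -3, 3.
Hence q_h = C1*exp(-3*t) + C2*exp(3*t).
Try q_p = A*cos(t) + B*sin(t). Substituting and equating the coefficients of cos(t) and sin(t) gives A = 0, B = -1/2, so q_p = -sin(t)/2.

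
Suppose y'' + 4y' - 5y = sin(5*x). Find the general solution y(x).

y = -3*sin(5*x)/130 - cos(5*x)/65 + C1*exp(x) + C2*exp(-5*x)

Characteristic equation r² + 4r - 5 = 0 factors as (r - 1)(r + 5) = 0, so r = 1, -5.
Hence y_h = C1*exp(x) + C2*exp(-5*x).
Try y_p = A*cos(5*x) + B*sin(5*x). Substituting and equating the coefficients of cos(5x) and sin(5x) gives A = -1/65, B = -3/130, so y_p = -3*sin(5*x)/130 - cos(5*x)/65.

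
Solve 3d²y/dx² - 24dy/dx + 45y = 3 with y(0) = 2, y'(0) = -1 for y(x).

y = 1/15 - 17*exp(5*x)/5 + 16*exp(3*x)/3

Divide through by 3: y'' - 8y' + 15y = 1.
Characteristic equation r² - 8r + 15 = 0 factors as (r - 3)(r - 5) = 0, so r = 3, 5.
Hence y_h = C1*exp(3*x) + C2*exp(5*x).
For the particular solution try y_p = A0. Substituting and matching coefficients of each power of x gives A0 = 1/15, so y_p = 1/15.
General solution: y = 1/15 + C1*exp(3*x) + C2*exp(5*x).
Apply the initial conditions: y(0) = 1/15 + C1 + C2 = 2 and y'(0) = 3*C1 + 5*C2 = -1. Solving gives C1 = 16/3, C2 = -17/5.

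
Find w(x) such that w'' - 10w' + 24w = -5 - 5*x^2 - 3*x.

w = -545/1728 - 43*x/144 - 5*x**2/24 + C1*exp(4*x) + C2*exp(6*x)

Characteristic equation r² - 10r + 24 = 0 factors as (r - 4)(r - 6) = 0, so r = 4, 6.
Hence w_h = C1*exp(4*x) + C2*exp(6*x).
For the particular solution try w_p = A0 + A1*x + A2*x^2. Substituting and matching coefficients of each power of x gives A0 = -545/1728, A1 = -43/144, A2 = -5/24, so w_p = -545/1728 - 43*x/144 - 5*x^2/24.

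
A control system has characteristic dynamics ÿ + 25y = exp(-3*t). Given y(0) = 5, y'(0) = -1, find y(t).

Characteristic equation r² + 25 = 0 has discriminant (0)² - 4·(25) = -100 < 0, so r = ± 5i.
Hence y_h = C1*cos(5*t) + C2*sin(5*t).
Try y_p = A*exp(-3*t). Substituting into the equation and dividing by exp(-3*t) gives A = 1/34, so y_p = exp(-3*t)/34.
General solution: y = exp(-3*t)/34 + C1*cos(5*t) + C2*sin(5*t).
Apply the initial conditions: y(0) = 1/34 + C1 = 5 and y'(0) = -3/34 + 5*C2 = -1. Solving gives C1 = 169/34, C2 = -31/170.

y = -31*sin(5*t)/170 + exp(-3*t)/34 + 169*cos(5*t)/34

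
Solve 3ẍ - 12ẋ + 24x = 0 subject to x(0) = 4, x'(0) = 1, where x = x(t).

Divide through by 3: x'' - 4x' + 8x = 0.
Characteristic equation r² - 4r + 8 = 0 has discriminant (-4)² - 4·(8) = -16 < 0, so r = 2 ± 2i.
Hence x_h = C1*cos(2*t)*exp(2*t) + C2*exp(2*t)*sin(2*t).
Apply the initial conditions: x(0) = C1 = 4 and x'(0) = 2*C1 + 2*C2 = 1. Solving gives C1 = 4, C2 = -7/2.

x = 4*cos(2*t)*exp(2*t) - 7*exp(2*t)*sin(2*t)/2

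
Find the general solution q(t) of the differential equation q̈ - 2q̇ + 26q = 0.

q = C1*cos(5*t)*exp(t) + C2*exp(t)*sin(5*t)

Characteristic equation r² - 2r + 26 = 0 has discriminant (-2)² - 4·(26) = -100 < 0, so r = 1 ± 5i.
Hence q_h = C1*cos(5*t)*exp(t) + C2*exp(t)*sin(5*t).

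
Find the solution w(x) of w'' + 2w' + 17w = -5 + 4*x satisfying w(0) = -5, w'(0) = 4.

w = -93/289 + 4*x/17 - 1352*cos(4*x)*exp(-x)/289 - 66*exp(-x)*sin(4*x)/289

Characteristic equation r² + 2r + 17 = 0 has discriminant (2)² - 4·(17) = -64 < 0, so r = -1 ± 4i.
Hence w_h = C1*cos(4*x)*exp(-x) + C2*exp(-x)*sin(4*x).
For the particular solution try w_p = A0 + A1*x. Substituting and matching coefficients of each power of x gives A0 = -93/289, A1 = 4/17, so w_p = -93/289 + 4*x/17.
General solution: w = -93/289 + 4*x/17 + C1*cos(4*x)*exp(-x) + C2*exp(-x)*sin(4*x).
Apply the initial conditions: w(0) = -93/289 + C1 = -5 and w'(0) = 4/17 - C1 + 4*C2 = 4. Solving gives C1 = -1352/289, C2 = -66/289.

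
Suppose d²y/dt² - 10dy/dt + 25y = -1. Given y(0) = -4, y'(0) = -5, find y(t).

Characteristic equation r² - 10r + 25 = 0 has discriminant (-10)² - 4·(25) = 0, so r = 5 is a repeated root.
Hence y_h = (C1 + C2*t)*exp(5*t).
For the particular solution try y_p = A0. Substituting and matching coefficients of each power of t gives A0 = -1/25, so y_p = -1/25.
General solution: y = -1/25 + C1*exp(5*t) + C2*t*exp(5*t).
Apply the initial conditions: y(0) = -1/25 + C1 = -4 and y'(0) = C2 + 5*C1 = -5. Solving gives C1 = -99/25, C2 = 74/5.

y = -1/25 - 99*exp(5*t)/25 + 74*t*exp(5*t)/5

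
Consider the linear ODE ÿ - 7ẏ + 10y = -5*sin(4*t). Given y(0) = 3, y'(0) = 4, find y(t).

Characteristic equation r² - 7r + 10 = 0 factors as (r - 2)(r - 5) = 0, so r = 2, 5.
Hence y_h = C1*exp(2*t) + C2*exp(5*t).
Try y_p = A*cos(4*t) + B*sin(4*t). Substituting and equating the coefficients of cos(4t) and sin(4t) gives A = -7/41, B = 3/82, so y_p = -7*cos(4*t)/41 + 3*sin(4*t)/82.
General solution: y = -7*cos(4*t)/41 + 3*sin(4*t)/82 + C1*exp(2*t) + C2*exp(5*t).
Apply the initial conditions: y(0) = -7/41 + C1 + C2 = 3 and y'(0) = 6/41 + 2*C1 + 5*C2 = 4. Solving gives C1 = 4, C2 = -34/41.

y = 4*exp(2*t) - 34*exp(5*t)/41 - 7*cos(4*t)/41 + 3*sin(4*t)/82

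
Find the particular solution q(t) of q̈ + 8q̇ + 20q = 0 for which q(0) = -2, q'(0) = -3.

q = -2*cos(2*t)*exp(-4*t) - 11*exp(-4*t)*sin(2*t)/2

Characteristic equation r² + 8r + 20 = 0 has discriminant (8)² - 4·(20) = -16 < 0, so r = -4 ± 2i.
Hence q_h = C1*cos(2*t)*exp(-4*t) + C2*exp(-4*t)*sin(2*t).
Apply the initial conditions: q(0) = C1 = -2 and q'(0) = -4*C1 + 2*C2 = -3. Solving gives C1 = -2, C2 = -11/2.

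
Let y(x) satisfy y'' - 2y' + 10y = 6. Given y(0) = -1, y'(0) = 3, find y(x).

y = 3/5 - 8*cos(3*x)*exp(x)/5 + 23*exp(x)*sin(3*x)/15

Characteristic equation r² - 2r + 10 = 0 has discriminant (-2)² - 4·(10) = -36 < 0, so r = 1 ± 3i.
Hence y_h = C1*cos(3*x)*exp(x) + C2*exp(x)*sin(3*x).
For the particular solution try y_p = A0. Substituting and matching coefficients of each power of x gives A0 = 3/5, so y_p = 3/5.
General solution: y = 3/5 + C1*cos(3*x)*exp(x) + C2*exp(x)*sin(3*x).
Apply the initial conditions: y(0) = 3/5 + C1 = -1 and y'(0) = C1 + 3*C2 = 3. Solving gives C1 = -8/5, C2 = 23/15.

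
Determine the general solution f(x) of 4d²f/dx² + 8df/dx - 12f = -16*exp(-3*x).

Divide through by 4: f'' + 2f' - 3f = -4*exp(-3*x).
Characteristic equation r² + 2r - 3 = 0 factors as (r + 3)(r - 1) = 0, so r = -3, 1.
Hence f_h = C1*exp(-3*x) + C2*exp(x).
Since exp(-3*x) solves the homogeneous equation (r = -3 is a root of multiplicity 1), multiply the trial by x. Try f_p = A*x*exp(-3*x). Substituting into the equation and dividing by exp(-3*x) gives A = 1, so f_p = x*exp(-3*x).

f = C1*exp(-3*x) + C2*exp(x) + x*exp(-3*x)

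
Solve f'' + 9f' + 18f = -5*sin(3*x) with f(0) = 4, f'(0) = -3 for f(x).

Characteristic equation r² + 9r + 18 = 0 factors as (r + 3)(r + 6) = 0, so r = -3, -6.
Hence f_h = C1*exp(-3*x) + C2*exp(-6*x).
Try f_p = A*cos(3*x) + B*sin(3*x). Substituting and equating the coefficients of cos(3x) and sin(3x) gives A = 1/6, B = -1/18, so f_p = -sin(3*x)/18 + cos(3*x)/6.
General solution: f = -sin(3*x)/18 + cos(3*x)/6 + C1*exp(-3*x) + C2*exp(-6*x).
Apply the initial conditions: f(0) = 1/6 + C1 + C2 = 4 and f'(0) = -1/6 - 6*C2 - 3*C1 = -3. Solving gives C1 = 121/18, C2 = -26/9.

f = -26*exp(-6*x)/9 - sin(3*x)/18 + cos(3*x)/6 + 121*exp(-3*x)/18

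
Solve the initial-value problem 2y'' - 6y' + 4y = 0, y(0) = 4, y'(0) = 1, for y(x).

Divide through by 2: y'' - 3y' + 2y = 0.
Characteristic equation r² - 3r + 2 = 0 factors as (r - 1)(r - 2) = 0, so r = 1, 2.
Hence y_h = C1*exp(x) + C2*exp(2*x).
Apply the initial conditions: y(0) = C1 + C2 = 4 and y'(0) = C1 + 2*C2 = 1. Solving gives C1 = 7, C2 = -3.

y = -3*exp(2*x) + 7*exp(x)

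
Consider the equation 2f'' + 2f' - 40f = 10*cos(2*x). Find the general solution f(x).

Divide through by 2: f'' + f' - 20f = 5*cos(2*x).
Characteristic equation r² + r - 20 = 0 factors as (r + 5)(r - 4) = 0, so r = -5, 4.
Hence f_h = C1*exp(-5*x) + C2*exp(4*x).
Try f_p = A*cos(2*x) + B*sin(2*x). Substituting and equating the coefficients of cos(2x) and sin(2x) gives A = -6/29, B = 1/58, so f_p = -6*cos(2*x)/29 + sin(2*x)/58.

f = -6*cos(2*x)/29 + sin(2*x)/58 + C1*exp(-5*x) + C2*exp(4*x)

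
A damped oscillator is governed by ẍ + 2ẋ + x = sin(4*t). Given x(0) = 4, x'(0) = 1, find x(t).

Characteristic equation r² + 2r + 1 = 0 has discriminant (2)² - 4·(1) = 0, so r = -1 is a repeated root.
Hence x_h = (C1 + C2*t)*exp(-t).
Try x_p = A*cos(4*t) + B*sin(4*t). Substituting and equating the coefficients of cos(4t) and sin(4t) gives A = -8/289, B = -15/289, so x_p = -15*sin(4*t)/289 - 8*cos(4*t)/289.
General solution: x = -15*sin(4*t)/289 - 8*cos(4*t)/289 + C1*exp(-t) + C2*t*exp(-t).
Apply the initial conditions: x(0) = -8/289 + C1 = 4 and x'(0) = -60/289 + C2 - C1 = 1. Solving gives C1 = 1164/289, C2 = 89/17.

x = -15*sin(4*t)/289 - 8*cos(4*t)/289 + 1164*exp(-t)/289 + 89*t*exp(-t)/17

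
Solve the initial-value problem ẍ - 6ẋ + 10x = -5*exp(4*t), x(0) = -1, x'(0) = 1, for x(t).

x = -5*exp(4*t)/2 + 3*cos(t)*exp(3*t)/2 + 13*exp(3*t)*sin(t)/2

Characteristic equation r² - 6r + 10 = 0 has discriminant (-6)² - 4·(10) = -4 < 0, so r = 3 ± i.
Hence x_h = C1*cos(t)*exp(3*t) + C2*exp(3*t)*sin(t).
Try x_p = A*exp(4*t). Substituting into the equation and dividing by exp(4*t) gives A = -5/2, so x_p = -5*exp(4*t)/2.
General solution: x = -5*exp(4*t)/2 + C1*cos(t)*exp(3*t) + C2*exp(3*t)*sin(t).
Apply the initial conditions: x(0) = -5/2 + C1 = -1 and x'(0) = -10 + C2 + 3*C1 = 1. Solving gives C1 = 3/2, C2 = 13/2.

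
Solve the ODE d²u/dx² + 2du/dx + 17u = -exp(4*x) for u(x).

Characteristic equation r² + 2r + 17 = 0 has discriminant (2)² - 4·(17) = -64 < 0, so r = -1 ± 4i.
Hence u_h = C1*cos(4*x)*exp(-x) + C2*exp(-x)*sin(4*x).
Try u_p = A*exp(4*x). Substituting into the equation and dividing by exp(4*x) gives A = -1/41, so u_p = -exp(4*x)/41.

u = -exp(4*x)/41 + C1*cos(4*x)*exp(-x) + C2*exp(-x)*sin(4*x)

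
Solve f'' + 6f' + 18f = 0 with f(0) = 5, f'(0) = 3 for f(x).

f = 5*cos(3*x)*exp(-3*x) + 6*exp(-3*x)*sin(3*x)

Characteristic equation r² + 6r + 18 = 0 has discriminant (6)² - 4·(18) = -36 < 0, so r = -3 ± 3i.
Hence f_h = C1*cos(3*x)*exp(-3*x) + C2*exp(-3*x)*sin(3*x).
Apply the initial conditions: f(0) = C1 = 5 and f'(0) = -3*C1 + 3*C2 = 3. Solving gives C1 = 5, C2 = 6.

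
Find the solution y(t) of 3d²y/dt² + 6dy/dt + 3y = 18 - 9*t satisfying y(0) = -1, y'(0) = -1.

Divide through by 3: y'' + 2y' + y = 6 - 3*t.
Characteristic equation r² + 2r + 1 = 0 has discriminant (2)² - 4·(1) = 0, so r = -1 is a repeated root.
Hence y_h = (C1 + C2*t)*exp(-t).
For the particular solution try y_p = A0 + A1*t. Substituting and matching coefficients of each power of t gives A0 = 12, A1 = -3, so y_p = 12 - 3*t.
General solution: y = 12 - 3*t + C1*exp(-t) + C2*t*exp(-t).
Apply the initial conditions: y(0) = 12 + C1 = -1 and y'(0) = -3 + C2 - C1 = -1. Solving gives C1 = -13, C2 = -11.

y = 12 - 13*exp(-t) - 3*t - 11*t*exp(-t)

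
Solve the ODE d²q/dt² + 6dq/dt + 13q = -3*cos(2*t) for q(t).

q = -4*sin(2*t)/25 - 3*cos(2*t)/25 + C1*cos(2*t)*exp(-3*t) + C2*exp(-3*t)*sin(2*t)

Characteristic equation r² + 6r + 13 = 0 has discriminant (6)² - 4·(13) = -16 < 0, so r = -3 ± 2i.
Hence q_h = C1*cos(2*t)*exp(-3*t) + C2*exp(-3*t)*sin(2*t).
Try q_p = A*cos(2*t) + B*sin(2*t). Substituting and equating the coefficients of cos(2t) and sin(2t) gives A = -3/25, B = -4/25, so q_p = -4*sin(2*t)/25 - 3*cos(2*t)/25.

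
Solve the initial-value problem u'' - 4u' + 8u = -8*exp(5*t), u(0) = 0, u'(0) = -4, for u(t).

u = -8*exp(5*t)/13 - 14*exp(2*t)*sin(2*t)/13 + 8*cos(2*t)*exp(2*t)/13

Characteristic equation r² - 4r + 8 = 0 has discriminant (-4)² - 4·(8) = -16 < 0, so r = 2 ± 2i.
Hence u_h = C1*cos(2*t)*exp(2*t) + C2*exp(2*t)*sin(2*t).
Try u_p = A*exp(5*t). Substituting into the equation and dividing by exp(5*t) gives A = -8/13, so u_p = -8*exp(5*t)/13.
General solution: u = -8*exp(5*t)/13 + C1*cos(2*t)*exp(2*t) + C2*exp(2*t)*sin(2*t).
Apply the initial conditions: u(0) = -8/13 + C1 = 0 and u'(0) = -40/13 + 2*C1 + 2*C2 = -4. Solving gives C1 = 8/13, C2 = -14/13.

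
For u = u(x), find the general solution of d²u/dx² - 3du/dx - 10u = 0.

u = C1*exp(5*x) + C2*exp(-2*x)

Characteristic equation r² - 3r - 10 = 0 factors as (r - 5)(r + 2) = 0, so r = 5, -2.
Hence u_h = C1*exp(5*x) + C2*exp(-2*x).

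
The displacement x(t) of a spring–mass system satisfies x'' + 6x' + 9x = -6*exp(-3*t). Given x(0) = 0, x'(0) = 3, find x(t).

Characteristic equation r² + 6r + 9 = 0 has discriminant (6)² - 4·(9) = 0, so r = -3 is a repeated root.
Hence x_h = (C1 + C2*t)*exp(-3*t).
Since exp(-3*t) solves the homogeneous equation (r = -3 is a root of multiplicity 2), multiply the trial by t^2. Try x_p = A*t^2*exp(-3*t). Substituting into the equation and dividing by exp(-3*t) gives A = -3, so x_p = -3*t^2*exp(-3*t).
General solution: x = C1*exp(-3*t) - 3*t^2*exp(-3*t) + C2*t*exp(-3*t).
Apply the initial conditions: x(0) = C1 = 0 and x'(0) = C2 - 3*C1 = 3. Solving gives C1 = 0, C2 = 3.

x = -3*t**2*exp(-3*t) + 3*t*exp(-3*t)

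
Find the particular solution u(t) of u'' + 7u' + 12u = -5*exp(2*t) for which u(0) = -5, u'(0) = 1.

Characteristic equation r² + 7r + 12 = 0 factors as (r + 4)(r + 3) = 0, so r = -4, -3.
Hence u_h = C1*exp(-4*t) + C2*exp(-3*t).
Try u_p = A*exp(2*t). Substituting into the equation and dividing by exp(2*t) gives A = -1/6, so u_p = -exp(2*t)/6.
General solution: u = -exp(2*t)/6 + C1*exp(-4*t) + C2*exp(-3*t).
Apply the initial conditions: u(0) = -1/6 + C1 + C2 = -5 and u'(0) = -1/3 - 4*C1 - 3*C2 = 1. Solving gives C1 = 79/6, C2 = -18.

u = -18*exp(-3*t) - exp(2*t)/6 + 79*exp(-4*t)/6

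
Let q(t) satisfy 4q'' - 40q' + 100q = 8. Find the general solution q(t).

q = 2/25 + C1*exp(5*t) + C2*t*exp(5*t)

Divide through by 4: q'' - 10q' + 25q = 2.
Characteristic equation r² - 10r + 25 = 0 has discriminant (-10)² - 4·(25) = 0, so r = 5 is a repeated root.
Hence q_h = (C1 + C2*t)*exp(5*t).
For the particular solution try q_p = A0. Substituting and matching coefficients of each power of t gives A0 = 2/25, so q_p = 2/25.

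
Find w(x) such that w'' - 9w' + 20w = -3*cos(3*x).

w = -33*cos(3*x)/850 + 81*sin(3*x)/850 + C1*exp(4*x) + C2*exp(5*x)

Characteristic equation r² - 9r + 20 = 0 factors as (r - 4)(r - 5) = 0, so r = 4, 5.
Hence w_h = C1*exp(4*x) + C2*exp(5*x).
Try w_p = A*cos(3*x) + B*sin(3*x). Substituting and equating the coefficients of cos(3x) and sin(3x) gives A = -33/850, B = 81/850, so w_p = -33*cos(3*x)/850 + 81*sin(3*x)/850.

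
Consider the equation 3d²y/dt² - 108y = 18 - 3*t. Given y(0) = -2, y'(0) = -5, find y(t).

y = -1/6 - 577*exp(6*t)/432 - 215*exp(-6*t)/432 + t/36

Divide through by 3: y'' - 36y = 6 - t.
Characteristic equation r² - 36 = 0 factors as (r + 6)(r - 6) = 0, so r = -6, 6.
Hence y_h = C1*exp(-6*t) + C2*exp(6*t).
For the particular solution try y_p = A0 + A1*t. Substituting and matching coefficients of each power of t gives A0 = -1/6, A1 = 1/36, so y_p = -1/6 + t/36.
General solution: y = -1/6 + t/36 + C1*exp(-6*t) + C2*exp(6*t).
Apply the initial conditions: y(0) = -1/6 + C1 + C2 = -2 and y'(0) = 1/36 - 6*C1 + 6*C2 = -5. Solving gives C1 = -215/432, C2 = -577/432.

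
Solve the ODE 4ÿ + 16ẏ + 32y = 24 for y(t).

y = 3/4 + C1*cos(2*t)*exp(-2*t) + C2*exp(-2*t)*sin(2*t)

Divide through by 4: y'' + 4y' + 8y = 6.
Characteristic equation r² + 4r + 8 = 0 has discriminant (4)² - 4·(8) = -16 < 0, so r = -2 ± 2i.
Hence y_h = C1*cos(2*t)*exp(-2*t) + C2*exp(-2*t)*sin(2*t).
For the particular solution try y_p = A0. Substituting and matching coefficients of each power of t gives A0 = 3/4, so y_p = 3/4.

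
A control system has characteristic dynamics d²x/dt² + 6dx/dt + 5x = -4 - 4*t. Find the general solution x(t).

Characteristic equation r² + 6r + 5 = 0 factors as (r + 1)(r + 5) = 0, so r = -1, -5.
Hence x_h = C1*exp(-t) + C2*exp(-5*t).
For the particular solution try x_p = A0 + A1*t. Substituting and matching coefficients of each power of t gives A0 = 4/25, A1 = -4/5, so x_p = 4/25 - 4*t/5.

x = 4/25 - 4*t/5 + C1*exp(-t) + C2*exp(-5*t)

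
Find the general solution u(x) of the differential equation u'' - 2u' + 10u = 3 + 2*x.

u = 17/50 + x/5 + C1*cos(3*x)*exp(x) + C2*exp(x)*sin(3*x)

Characteristic equation r² - 2r + 10 = 0 has discriminant (-2)² - 4·(10) = -36 < 0, so r = 1 ± 3i.
Hence u_h = C1*cos(3*x)*exp(x) + C2*exp(x)*sin(3*x).
For the particular solution try u_p = A0 + A1*x. Substituting and matching coefficients of each power of x gives A0 = 17/50, A1 = 1/5, so u_p = 17/50 + x/5.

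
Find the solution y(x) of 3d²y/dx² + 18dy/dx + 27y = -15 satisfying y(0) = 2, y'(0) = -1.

y = -5/9 + 23*exp(-3*x)/9 + 20*x*exp(-3*x)/3

Divide through by 3: y'' + 6y' + 9y = -5.
Characteristic equation r² + 6r + 9 = 0 has discriminant (6)² - 4·(9) = 0, so r = -3 is a repeated root.
Hence y_h = (C1 + C2*x)*exp(-3*x).
For the particular solution try y_p = A0. Substituting and matching coefficients of each power of x gives A0 = -5/9, so y_p = -5/9.
General solution: y = -5/9 + C1*exp(-3*x) + C2*x*exp(-3*x).
Apply the initial conditions: y(0) = -5/9 + C1 = 2 and y'(0) = C2 - 3*C1 = -1. Solving gives C1 = 23/9, C2 = 20/3.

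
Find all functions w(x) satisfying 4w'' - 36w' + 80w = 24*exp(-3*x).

Divide through by 4: w'' - 9w' + 20w = 6*exp(-3*x).
Characteristic equation r² - 9r + 20 = 0 factors as (r - 4)(r - 5) = 0, so r = 4, 5.
Hence w_h = C1*exp(4*x) + C2*exp(5*x).
Try w_p = A*exp(-3*x). Substituting into the equation and dividing by exp(-3*x) gives A = 3/28, so w_p = 3*exp(-3*x)/28.

w = 3*exp(-3*x)/28 + C1*exp(4*x) + C2*exp(5*x)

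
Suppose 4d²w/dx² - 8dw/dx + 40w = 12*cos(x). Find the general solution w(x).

w = -6*sin(x)/85 + 27*cos(x)/85 + C1*cos(3*x)*exp(x) + C2*exp(x)*sin(3*x)

Divide through by 4: w'' - 2w' + 10w = 3*cos(x).
Characteristic equation r² - 2r + 10 = 0 has discriminant (-2)² - 4·(10) = -36 < 0, so r = 1 ± 3i.
Hence w_h = C1*cos(3*x)*exp(x) + C2*exp(x)*sin(3*x).
Try w_p = A*cos(x) + B*sin(x). Substituting and equating the coefficients of cos(x) and sin(x) gives A = 27/85, B = -6/85, so w_p = -6*sin(x)/85 + 27*cos(x)/85.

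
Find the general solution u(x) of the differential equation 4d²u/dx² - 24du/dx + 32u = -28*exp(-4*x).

u = -7*exp(-4*x)/48 + C1*exp(4*x) + C2*exp(2*x)

Divide through by 4: u'' - 6u' + 8u = -7*exp(-4*x).
Characteristic equation r² - 6r + 8 = 0 factors as (r - 4)(r - 2) = 0, so r = 4, 2.
Hence u_h = C1*exp(4*x) + C2*exp(2*x).
Try u_p = A*exp(-4*x). Substituting into the equation and dividing by exp(-4*x) gives A = -7/48, so u_p = -7*exp(-4*x)/48.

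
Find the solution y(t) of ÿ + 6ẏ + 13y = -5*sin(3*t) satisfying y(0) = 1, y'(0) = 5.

Characteristic equation r² + 6r + 13 = 0 has discriminant (6)² - 4·(13) = -16 < 0, so r = -3 ± 2i.
Hence y_h = C1*cos(2*t)*exp(-3*t) + C2*exp(-3*t)*sin(2*t).
Try y_p = A*cos(3*t) + B*sin(3*t). Substituting and equating the coefficients of cos(3t) and sin(3t) gives A = 9/34, B = -1/17, so y_p = -sin(3*t)/17 + 9*cos(3*t)/34.
General solution: y = -sin(3*t)/17 + 9*cos(3*t)/34 + C1*cos(2*t)*exp(-3*t) + C2*exp(-3*t)*sin(2*t).
Apply the initial conditions: y(0) = 9/34 + C1 = 1 and y'(0) = -3/17 - 3*C1 + 2*C2 = 5. Solving gives C1 = 25/34, C2 = 251/68.

y = -sin(3*t)/17 + 9*cos(3*t)/34 + 25*cos(2*t)*exp(-3*t)/34 + 251*exp(-3*t)*sin(2*t)/68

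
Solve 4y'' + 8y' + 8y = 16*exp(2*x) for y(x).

y = 2*exp(2*x)/5 + C1*cos(x)*exp(-x) + C2*exp(-x)*sin(x)

Divide through by 4: y'' + 2y' + 2y = 4*exp(2*x).
Characteristic equation r² + 2r + 2 = 0 has discriminant (2)² - 4·(2) = -4 < 0, so r = -1 ± i.
Hence y_h = C1*cos(x)*exp(-x) + C2*exp(-x)*sin(x).
Try y_p = A*exp(2*x). Substituting into the equation and dividing by exp(2*x) gives A = 2/5, so y_p = 2*exp(2*x)/5.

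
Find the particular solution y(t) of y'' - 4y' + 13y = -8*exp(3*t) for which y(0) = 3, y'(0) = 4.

Characteristic equation r² - 4r + 13 = 0 has discriminant (-4)² - 4·(13) = -36 < 0, so r = 2 ± 3i.
Hence y_h = C1*cos(3*t)*exp(2*t) + C2*exp(2*t)*sin(3*t).
Try y_p = A*exp(3*t). Substituting into the equation and dividing by exp(3*t) gives A = -4/5, so y_p = -4*exp(3*t)/5.
General solution: y = -4*exp(3*t)/5 + C1*cos(3*t)*exp(2*t) + C2*exp(2*t)*sin(3*t).
Apply the initial conditions: y(0) = -4/5 + C1 = 3 and y'(0) = -12/5 + 2*C1 + 3*C2 = 4. Solving gives C1 = 19/5, C2 = -2/5.

y = -4*exp(3*t)/5 - 2*exp(2*t)*sin(3*t)/5 + 19*cos(3*t)*exp(2*t)/5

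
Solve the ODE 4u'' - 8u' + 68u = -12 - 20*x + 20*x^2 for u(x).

u = -1167/4913 - 65*x/289 + 5*x**2/17 + C1*cos(4*x)*exp(x) + C2*exp(x)*sin(4*x)

Divide through by 4: u'' - 2u' + 17u = -3 - 5*x + 5*x^2.
Characteristic equation r² - 2r + 17 = 0 has discriminant (-2)² - 4·(17) = -64 < 0, so r = 1 ± 4i.
Hence u_h = C1*cos(4*x)*exp(x) + C2*exp(x)*sin(4*x).
For the particular solution try u_p = A0 + A1*x + A2*x^2. Substituting and matching coefficients of each power of x gives A0 = -1167/4913, A1 = -65/289, A2 = 5/17, so u_p = -1167/4913 - 65*x/289 + 5*x^2/17.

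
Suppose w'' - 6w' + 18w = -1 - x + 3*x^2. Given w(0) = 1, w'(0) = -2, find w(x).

w = -1/18 + x**2/6 + x/18 - 47*exp(3*x)*sin(3*x)/27 + 19*cos(3*x)*exp(3*x)/18

Characteristic equation r² - 6r + 18 = 0 has discriminant (-6)² - 4·(18) = -36 < 0, so r = 3 ± 3i.
Hence w_h = C1*cos(3*x)*exp(3*x) + C2*exp(3*x)*sin(3*x).
For the particular solution try w_p = A0 + A1*x + A2*x^2. Substituting and matching coefficients of each power of x gives A0 = -1/18, A1 = 1/18, A2 = 1/6, so w_p = -1/18 + x^2/6 + x/18.
General solution: w = -1/18 + x^2/6 + x/18 + C1*cos(3*x)*exp(3*x) + C2*exp(3*x)*sin(3*x).
Apply the initial conditions: w(0) = -1/18 + C1 = 1 and w'(0) = 1/18 + 3*C1 + 3*C2 = -2. Solving gives C1 = 19/18, C2 = -47/27.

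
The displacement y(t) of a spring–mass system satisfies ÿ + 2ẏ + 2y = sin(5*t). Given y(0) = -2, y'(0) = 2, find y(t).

Characteristic equation r² + 2r + 2 = 0 has discriminant (2)² - 4·(2) = -4 < 0, so r = -1 ± i.
Hence y_h = C1*cos(t)*exp(-t) + C2*exp(-t)*sin(t).
Try y_p = A*cos(5*t) + B*sin(5*t). Substituting and equating the coefficients of cos(5t) and sin(5t) gives A = -10/629, B = -23/629, so y_p = -23*sin(5*t)/629 - 10*cos(5*t)/629.
General solution: y = -23*sin(5*t)/629 - 10*cos(5*t)/629 + C1*cos(t)*exp(-t) + C2*exp(-t)*sin(t).
Apply the initial conditions: y(0) = -10/629 + C1 = -2 and y'(0) = -115/629 + C2 - C1 = 2. Solving gives C1 = -1248/629, C2 = 125/629.

y = -23*sin(5*t)/629 - 10*cos(5*t)/629 - 1248*cos(t)*exp(-t)/629 + 125*exp(-t)*sin(t)/629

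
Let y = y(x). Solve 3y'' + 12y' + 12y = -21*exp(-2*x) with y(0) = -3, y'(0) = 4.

y = -3*exp(-2*x) - 2*x*exp(-2*x) - 7*x**2*exp(-2*x)/2

Divide through by 3: y'' + 4y' + 4y = -7*exp(-2*x).
Characteristic equation r² + 4r + 4 = 0 has discriminant (4)² - 4·(4) = 0, so r = -2 is a repeated root.
Hence y_h = (C1 + C2*x)*exp(-2*x).
Since exp(-2*x) solves the homogeneous equation (r = -2 is a root of multiplicity 2), multiply the trial by x^2. Try y_p = A*x^2*exp(-2*x). Substituting into the equation and dividing by exp(-2*x) gives A = -7/2, so y_p = -7*x^2*exp(-2*x)/2.
General solution: y = C1*exp(-2*x) - 7*x^2*exp(-2*x)/2 + C2*x*exp(-2*x).
Apply the initial conditions: y(0) = C1 = -3 and y'(0) = C2 - 2*C1 = 4. Solving gives C1 = -3, C2 = -2.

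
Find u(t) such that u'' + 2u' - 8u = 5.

Characteristic equation r² + 2r - 8 = 0 factors as (r - 2)(r + 4) = 0, so r = 2, -4.
Hence u_h = C1*exp(2*t) + C2*exp(-4*t).
For the particular solution try u_p = A0. Substituting and matching coefficients of each power of t gives A0 = -5/8, so u_p = -5/8.

u = -5/8 + C1*exp(2*t) + C2*exp(-4*t)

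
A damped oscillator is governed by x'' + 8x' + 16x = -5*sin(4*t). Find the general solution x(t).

Characteristic equation r² + 8r + 16 = 0 has discriminant (8)² - 4·(16) = 0, so r = -4 is a repeated root.
Hence x_h = (C1 + C2*t)*exp(-4*t).
Try x_p = A*cos(4*t) + B*sin(4*t). Substituting and equating the coefficients of cos(4t) and sin(4t) gives A = 5/32, B = 0, so x_p = 5*cos(4*t)/32.

x = 5*cos(4*t)/32 + C1*exp(-4*t) + C2*t*exp(-4*t)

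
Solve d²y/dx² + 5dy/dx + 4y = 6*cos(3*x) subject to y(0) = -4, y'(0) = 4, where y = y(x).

Characteristic equation r² + 5r + 4 = 0 factors as (r + 1)(r + 4) = 0, so r = -1, -4.
Hence y_h = C1*exp(-x) + C2*exp(-4*x).
Try y_p = A*cos(3*x) + B*sin(3*x). Substituting and equating the coefficients of cos(3x) and sin(3x) gives A = -3/25, B = 9/25, so y_p = -3*cos(3*x)/25 + 9*sin(3*x)/25.
General solution: y = -3*cos(3*x)/25 + 9*sin(3*x)/25 + C1*exp(-x) + C2*exp(-4*x).
Apply the initial conditions: y(0) = -3/25 + C1 + C2 = -4 and y'(0) = 27/25 - C1 - 4*C2 = 4. Solving gives C1 = -21/5, C2 = 8/25.

y = -21*exp(-x)/5 - 3*cos(3*x)/25 + 8*exp(-4*x)/25 + 9*sin(3*x)/25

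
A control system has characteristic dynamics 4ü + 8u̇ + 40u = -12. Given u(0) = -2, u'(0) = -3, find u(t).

u = -3/10 - 47*exp(-t)*sin(3*t)/30 - 17*cos(3*t)*exp(-t)/10

Divide through by 4: u'' + 2u' + 10u = -3.
Characteristic equation r² + 2r + 10 = 0 has discriminant (2)² - 4·(10) = -36 < 0, so r = -1 ± 3i.
Hence u_h = C1*cos(3*t)*exp(-t) + C2*exp(-t)*sin(3*t).
For the particular solution try u_p = A0. Substituting and matching coefficients of each power of t gives A0 = -3/10, so u_p = -3/10.
General solution: u = -3/10 + C1*cos(3*t)*exp(-t) + C2*exp(-t)*sin(3*t).
Apply the initial conditions: u(0) = -3/10 + C1 = -2 and u'(0) = -C1 + 3*C2 = -3. Solving gives C1 = -17/10, C2 = -47/30.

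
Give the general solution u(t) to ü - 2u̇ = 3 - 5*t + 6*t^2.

u = C2 - t**3 - 7*t/4 - t**2/4 + C1*exp(2*t)

Characteristic equation r² - 2r = 0 factors as (r - 2)r = 0, so r = 2, 0.
Hence u_h = C1*exp(2*t) + C2.
Since 0 is a characteristic root (multiplicity 1), multiply the polynomial trial by t: try u_p = t*(A0 + A1*t + A2*t^2). Substituting and matching coefficients of each power of t gives A0 = -7/4, A1 = -1/4, A2 = -1, so u_p = -t^3 - 7*t/4 - t^2/4.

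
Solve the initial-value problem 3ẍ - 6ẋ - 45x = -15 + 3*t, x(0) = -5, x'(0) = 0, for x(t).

Divide through by 3: x'' - 2x' - 15x = -5 + t.
Characteristic equation r² - 2r - 15 = 0 factors as (r - 5)(r + 3) = 0, so r = 5, -3.
Hence x_h = C1*exp(5*t) + C2*exp(-3*t).
For the particular solution try x_p = A0 + A1*t. Substituting and matching coefficients of each power of t gives A0 = 77/225, A1 = -1/15, so x_p = 77/225 - t/15.
General solution: x = 77/225 - t/15 + C1*exp(5*t) + C2*exp(-3*t).
Apply the initial conditions: x(0) = 77/225 + C1 + C2 = -5 and x'(0) = -1/15 - 3*C2 + 5*C1 = 0. Solving gives C1 = -399/200, C2 = -241/72.

x = 77/225 - 399*exp(5*t)/200 - 241*exp(-3*t)/72 - t/15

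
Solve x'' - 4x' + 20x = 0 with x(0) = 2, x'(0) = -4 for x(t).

x = -2*exp(2*t)*sin(4*t) + 2*cos(4*t)*exp(2*t)

Characteristic equation r² - 4r + 20 = 0 has discriminant (-4)² - 4·(20) = -64 < 0, so r = 2 ± 4i.
Hence x_h = C1*cos(4*t)*exp(2*t) + C2*exp(2*t)*sin(4*t).
Apply the initial conditions: x(0) = C1 = 2 and x'(0) = 2*C1 + 4*C2 = -4. Solving gives C1 = 2, C2 = -2.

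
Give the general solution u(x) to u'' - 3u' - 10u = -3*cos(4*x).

u = 9*sin(4*x)/205 + 39*cos(4*x)/410 + C1*exp(-2*x) + C2*exp(5*x)

Characteristic equation r² - 3r - 10 = 0 factors as (r + 2)(r - 5) = 0, so r = -2, 5.
Hence u_h = C1*exp(-2*x) + C2*exp(5*x).
Try u_p = A*cos(4*x) + B*sin(4*x). Substituting and equating the coefficients of cos(4x) and sin(4x) gives A = 39/410, B = 9/205, so u_p = 9*sin(4*x)/205 + 39*cos(4*x)/410.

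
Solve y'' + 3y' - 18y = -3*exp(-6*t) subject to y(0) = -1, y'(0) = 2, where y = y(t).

y = -14*exp(-6*t)/27 - 13*exp(3*t)/27 + t*exp(-6*t)/3

Characteristic equation r² + 3r - 18 = 0 factors as (r - 3)(r + 6) = 0, so r = 3, -6.
Hence y_h = C1*exp(3*t) + C2*exp(-6*t).
Since exp(-6*t) solves the homogeneous equation (r = -6 is a root of multiplicity 1), multiply the trial by t. Try y_p = A*t*exp(-6*t). Substituting into the equation and dividing by exp(-6*t) gives A = 1/3, so y_p = t*exp(-6*t)/3.
General solution: y = C1*exp(3*t) + C2*exp(-6*t) + t*exp(-6*t)/3.
Apply the initial conditions: y(0) = C1 + C2 = -1 and y'(0) = 1/3 - 6*C2 + 3*C1 = 2. Solving gives C1 = -13/27, C2 = -14/27.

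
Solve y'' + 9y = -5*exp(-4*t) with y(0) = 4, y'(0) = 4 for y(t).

y = -exp(-4*t)/5 + 16*sin(3*t)/15 + 21*cos(3*t)/5

Characteristic equation r² + 9 = 0 has discriminant (0)² - 4·(9) = -36 < 0, so r = ± 3i.
Hence y_h = C1*cos(3*t) + C2*sin(3*t).
Try y_p = A*exp(-4*t). Substituting into the equation and dividing by exp(-4*t) gives A = -1/5, so y_p = -exp(-4*t)/5.
General solution: y = -exp(-4*t)/5 + C1*cos(3*t) + C2*sin(3*t).
Apply the initial conditions: y(0) = -1/5 + C1 = 4 and y'(0) = 4/5 + 3*C2 = 4. Solving gives C1 = 21/5, C2 = 16/15.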